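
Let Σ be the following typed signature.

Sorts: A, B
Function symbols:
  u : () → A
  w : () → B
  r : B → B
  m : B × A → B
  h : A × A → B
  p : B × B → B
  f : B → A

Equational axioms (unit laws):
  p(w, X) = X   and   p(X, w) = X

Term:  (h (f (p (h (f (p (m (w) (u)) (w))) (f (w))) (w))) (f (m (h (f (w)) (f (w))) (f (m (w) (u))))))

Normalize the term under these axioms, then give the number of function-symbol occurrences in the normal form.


1. (h (f (p (h (f (p (m (w) (u)) (w))) (f (w))) (w))) (f (m (h (f (w)) (f (w))) (f (m (w) (u))))))  →  (h (f (h (f (p (m (w) (u)) (w))) (f (w)))) (f (m (h (f (w)) (f (w))) (f (m (w) (u))))))
2. (h (f (h (f (p (m (w) (u)) (w))) (f (w)))) (f (m (h (f (w)) (f (w))) (f (m (w) (u))))))  →  (h (f (h (f (m (w) (u))) (f (w)))) (f (m (h (f (w)) (f (w))) (f (m (w) (u))))))
normal form: (h (f (h (f (m (w) (u))) (f (w)))) (f (m (h (f (w)) (f (w))) (f (m (w) (u))))))

size = 20


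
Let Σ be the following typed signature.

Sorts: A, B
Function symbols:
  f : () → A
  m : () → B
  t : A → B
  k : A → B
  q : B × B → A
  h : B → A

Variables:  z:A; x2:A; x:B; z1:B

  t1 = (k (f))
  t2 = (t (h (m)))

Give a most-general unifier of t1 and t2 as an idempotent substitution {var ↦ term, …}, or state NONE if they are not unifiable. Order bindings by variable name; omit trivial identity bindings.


head clash or occurs-check failure — not unifiable

NONE (not unifiable)


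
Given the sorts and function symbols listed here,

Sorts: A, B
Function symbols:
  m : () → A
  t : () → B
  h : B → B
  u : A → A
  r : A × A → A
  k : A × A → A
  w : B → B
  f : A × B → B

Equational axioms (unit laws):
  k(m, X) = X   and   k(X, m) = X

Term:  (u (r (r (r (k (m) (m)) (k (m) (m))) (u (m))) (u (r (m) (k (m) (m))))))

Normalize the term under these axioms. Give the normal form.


1. (u (r (r (r (k (m) (m)) (k (m) (m))) (u (m))) (u (r (m) (k (m) (m))))))  →  (u (r (r (r (m) (k (m) (m))) (u (m))) (u (r (m) (k (m) (m))))))
2. (u (r (r (r (m) (k (m) (m))) (u (m))) (u (r (m) (k (m) (m))))))  →  (u (r (r (r (m) (m)) (u (m))) (u (r (m) (k (m) (m))))))
3. (u (r (r (r (m) (m)) (u (m))) (u (r (m) (k (m) (m))))))  →  (u (r (r (r (m) (m)) (u (m))) (u (r (m) (m)))))

normal form = (u (r (r (r (m) (m)) (u (m))) (u (r (m) (m)))))


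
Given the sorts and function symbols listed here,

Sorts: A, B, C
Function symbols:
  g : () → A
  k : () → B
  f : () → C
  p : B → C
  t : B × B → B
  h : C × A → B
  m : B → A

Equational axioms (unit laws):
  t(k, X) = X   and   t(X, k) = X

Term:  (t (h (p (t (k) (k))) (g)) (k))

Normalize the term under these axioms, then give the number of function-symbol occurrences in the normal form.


1. (t (h (p (t (k) (k))) (g)) (k))  →  (h (p (t (k) (k))) (g))
2. (h (p (t (k) (k))) (g))  →  (h (p (k)) (g))
normal form: (h (p (k)) (g))

size = 4


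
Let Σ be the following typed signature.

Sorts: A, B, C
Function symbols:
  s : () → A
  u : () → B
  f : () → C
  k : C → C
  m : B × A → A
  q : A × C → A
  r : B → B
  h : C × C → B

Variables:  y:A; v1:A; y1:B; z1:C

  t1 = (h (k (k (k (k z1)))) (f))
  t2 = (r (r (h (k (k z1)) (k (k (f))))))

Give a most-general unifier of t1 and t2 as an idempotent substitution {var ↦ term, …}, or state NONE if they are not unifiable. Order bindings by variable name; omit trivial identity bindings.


head clash or occurs-check failure — not unifiable

NONE (not unifiable)


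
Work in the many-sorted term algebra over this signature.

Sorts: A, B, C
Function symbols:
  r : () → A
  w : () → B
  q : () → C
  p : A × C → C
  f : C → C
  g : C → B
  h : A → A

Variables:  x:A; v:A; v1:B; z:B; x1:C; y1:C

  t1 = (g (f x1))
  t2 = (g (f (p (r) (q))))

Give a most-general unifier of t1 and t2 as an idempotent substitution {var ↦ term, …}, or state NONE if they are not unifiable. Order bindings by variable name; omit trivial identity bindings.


{x1 ↦ (p (r) (q))}


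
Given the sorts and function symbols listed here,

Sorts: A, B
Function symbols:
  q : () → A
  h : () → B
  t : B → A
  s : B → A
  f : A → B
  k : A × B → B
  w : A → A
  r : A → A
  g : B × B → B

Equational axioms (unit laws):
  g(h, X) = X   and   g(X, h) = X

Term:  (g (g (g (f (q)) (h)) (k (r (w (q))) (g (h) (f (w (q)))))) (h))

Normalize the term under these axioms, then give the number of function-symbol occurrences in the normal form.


size = 10

1. (g (g (g (f (q)) (h)) (k (r (w (q))) (g (h) (f (w (q)))))) (h))  →  (g (g (f (q)) (h)) (k (r (w (q))) (g (h) (f (w (q))))))
2. (g (g (f (q)) (h)) (k (r (w (q))) (g (h) (f (w (q))))))  →  (g (f (q)) (k (r (w (q))) (g (h) (f (w (q))))))
3. (g (f (q)) (k (r (w (q))) (g (h) (f (w (q))))))  →  (g (f (q)) (k (r (w (q))) (f (w (q)))))
normal form: (g (f (q)) (k (r (w (q))) (f (w (q)))))


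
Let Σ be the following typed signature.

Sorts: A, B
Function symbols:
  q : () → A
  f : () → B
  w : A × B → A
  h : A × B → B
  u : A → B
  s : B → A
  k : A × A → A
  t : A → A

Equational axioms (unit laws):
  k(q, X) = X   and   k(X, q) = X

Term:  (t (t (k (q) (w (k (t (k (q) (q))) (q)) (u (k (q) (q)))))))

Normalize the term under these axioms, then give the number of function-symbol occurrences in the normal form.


size = 7

1. (t (t (k (q) (w (k (t (k (q) (q))) (q)) (u (k (q) (q)))))))  →  (t (t (w (k (t (k (q) (q))) (q)) (u (k (q) (q))))))
2. (t (t (w (k (t (k (q) (q))) (q)) (u (k (q) (q))))))  →  (t (t (w (t (k (q) (q))) (u (k (q) (q))))))
3. (t (t (w (t (k (q) (q))) (u (k (q) (q))))))  →  (t (t (w (t (q)) (u (k (q) (q))))))
4. (t (t (w (t (q)) (u (k (q) (q))))))  →  (t (t (w (t (q)) (u (q)))))
normal form: (t (t (w (t (q)) (u (q)))))


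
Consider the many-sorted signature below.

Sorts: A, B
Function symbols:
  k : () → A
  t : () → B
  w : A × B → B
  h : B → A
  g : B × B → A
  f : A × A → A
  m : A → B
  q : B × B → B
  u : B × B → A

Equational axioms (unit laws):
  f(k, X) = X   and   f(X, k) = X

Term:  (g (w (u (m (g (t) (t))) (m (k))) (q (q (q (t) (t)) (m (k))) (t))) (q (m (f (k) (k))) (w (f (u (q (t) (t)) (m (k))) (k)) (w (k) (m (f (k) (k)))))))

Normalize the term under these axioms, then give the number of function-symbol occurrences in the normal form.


size = 31

1. (g (w (u (m (g (t) (t))) (m (k))) (q (q (q (t) (t)) (m (k))) (t))) (q (m (f (k) (k))) (w (f (u (q (t) (t)) (m (k))) (k)) (w (k) (m (f (k) (k)))))))  →  (g (w (u (m (g (t) (t))) (m (k))) (q (q (q (t) (t)) (m (k))) (t))) (q (m (k)) (w (f (u (q (t) (t)) (m (k))) (k)) (w (k) (m (f (k) (k)))))))
2. (g (w (u (m (g (t) (t))) (m (k))) (q (q (q (t) (t)) (m (k))) (t))) (q (m (k)) (w (f (u (q (t) (t)) (m (k))) (k)) (w (k) (m (f (k) (k)))))))  →  (g (w (u (m (g (t) (t))) (m (k))) (q (q (q (t) (t)) (m (k))) (t))) (q (m (k)) (w (u (q (t) (t)) (m (k))) (w (k) (m (f (k) (k)))))))
3. (g (w (u (m (g (t) (t))) (m (k))) (q (q (q (t) (t)) (m (k))) (t))) (q (m (k)) (w (u (q (t) (t)) (m (k))) (w (k) (m (f (k) (k)))))))  →  (g (w (u (m (g (t) (t))) (m (k))) (q (q (q (t) (t)) (m (k))) (t))) (q (m (k)) (w (u (q (t) (t)) (m (k))) (w (k) (m (k))))))
normal form: (g (w (u (m (g (t) (t))) (m (k))) (q (q (q (t) (t)) (m (k))) (t))) (q (m (k)) (w (u (q (t) (t)) (m (k))) (w (k) (m (k))))))


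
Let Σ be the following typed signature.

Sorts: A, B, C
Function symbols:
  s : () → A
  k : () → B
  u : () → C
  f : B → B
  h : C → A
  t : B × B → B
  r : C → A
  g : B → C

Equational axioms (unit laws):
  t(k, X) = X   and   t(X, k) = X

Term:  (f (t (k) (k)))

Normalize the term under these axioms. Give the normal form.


normal form = (f (k))

1. (f (t (k) (k)))  →  (f (k))


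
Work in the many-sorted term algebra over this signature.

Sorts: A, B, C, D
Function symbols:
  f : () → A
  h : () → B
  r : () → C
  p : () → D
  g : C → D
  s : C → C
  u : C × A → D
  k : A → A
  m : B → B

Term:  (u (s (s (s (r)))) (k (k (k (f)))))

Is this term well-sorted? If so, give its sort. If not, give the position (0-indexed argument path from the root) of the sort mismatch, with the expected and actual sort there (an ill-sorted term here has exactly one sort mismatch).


        (r) : C
      (s (r)) : C
    (s (s (r))) : C
  (s (s (s (r)))) : C
        (f) : A
      (k (f)) : A
    (k (k (f))) : A
  (k (k (k (f)))) : A
(u (s (s (s (r)))) (k (k (k (f))))) : D

well-sorted; sort = D


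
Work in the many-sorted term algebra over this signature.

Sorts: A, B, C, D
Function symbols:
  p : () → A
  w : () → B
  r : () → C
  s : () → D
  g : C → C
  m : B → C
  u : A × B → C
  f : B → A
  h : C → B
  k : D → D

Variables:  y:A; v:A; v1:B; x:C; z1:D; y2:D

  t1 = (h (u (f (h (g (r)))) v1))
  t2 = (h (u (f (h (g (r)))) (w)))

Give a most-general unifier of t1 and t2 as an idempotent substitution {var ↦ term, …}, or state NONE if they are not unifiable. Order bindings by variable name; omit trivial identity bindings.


{v1 ↦ (w)}


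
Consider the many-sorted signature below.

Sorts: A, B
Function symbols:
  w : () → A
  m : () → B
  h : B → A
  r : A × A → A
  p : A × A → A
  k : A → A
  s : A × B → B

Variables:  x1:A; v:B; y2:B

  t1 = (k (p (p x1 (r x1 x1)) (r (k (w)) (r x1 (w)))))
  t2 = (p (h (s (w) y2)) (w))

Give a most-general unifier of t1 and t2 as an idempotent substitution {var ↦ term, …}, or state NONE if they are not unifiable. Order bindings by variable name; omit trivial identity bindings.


NONE (not unifiable)

head clash or occurs-check failure — not unifiable


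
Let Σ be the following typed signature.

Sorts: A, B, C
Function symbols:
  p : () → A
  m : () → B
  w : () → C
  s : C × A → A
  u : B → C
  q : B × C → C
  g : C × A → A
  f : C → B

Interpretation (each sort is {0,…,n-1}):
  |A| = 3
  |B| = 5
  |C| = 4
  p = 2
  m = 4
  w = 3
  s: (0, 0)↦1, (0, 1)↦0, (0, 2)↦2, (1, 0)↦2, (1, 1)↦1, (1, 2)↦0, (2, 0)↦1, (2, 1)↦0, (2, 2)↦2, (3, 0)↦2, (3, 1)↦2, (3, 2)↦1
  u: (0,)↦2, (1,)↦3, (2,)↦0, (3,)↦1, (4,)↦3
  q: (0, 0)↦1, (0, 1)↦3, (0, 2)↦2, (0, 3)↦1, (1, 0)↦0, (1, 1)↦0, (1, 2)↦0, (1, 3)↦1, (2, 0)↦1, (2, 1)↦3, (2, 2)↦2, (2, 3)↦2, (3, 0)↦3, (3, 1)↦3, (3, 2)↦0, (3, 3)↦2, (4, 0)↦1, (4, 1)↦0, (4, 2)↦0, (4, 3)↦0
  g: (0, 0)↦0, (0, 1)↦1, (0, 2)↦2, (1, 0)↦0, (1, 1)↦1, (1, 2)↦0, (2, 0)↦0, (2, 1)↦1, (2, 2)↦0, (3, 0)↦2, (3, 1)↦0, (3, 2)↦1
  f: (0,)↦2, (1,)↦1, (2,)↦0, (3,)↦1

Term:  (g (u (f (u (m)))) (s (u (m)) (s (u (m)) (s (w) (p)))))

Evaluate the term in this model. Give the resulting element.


  m = 4
  (u (m)) = u(4,) = 3
  (f (u (m))) = f(3,) = 1
  (u (f (u (m)))) = u(1,) = 3
  m = 4
  (u (m)) = u(4,) = 3
  m = 4
  (u (m)) = u(4,) = 3
  w = 3
  p = 2
  (s (w) (p)) = s(3, 2) = 1
  (s (u (m)) (s (w) (p))) = s(3, 1) = 2
  (s (u (m)) (s (u (m)) (s (w) (p)))) = s(3, 2) = 1
  (g (u (f (u (m)))) (s (u (m)) (s (u (m)) (s (w) (p))))) = g(3, 1) = 0

value = 0


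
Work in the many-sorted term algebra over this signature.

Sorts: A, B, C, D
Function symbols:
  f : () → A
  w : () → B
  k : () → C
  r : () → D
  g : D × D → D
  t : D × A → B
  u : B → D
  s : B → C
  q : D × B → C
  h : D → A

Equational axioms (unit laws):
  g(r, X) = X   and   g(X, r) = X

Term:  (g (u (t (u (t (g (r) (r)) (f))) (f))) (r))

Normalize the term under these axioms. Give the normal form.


normal form = (u (t (u (t (r) (f))) (f)))

1. (g (u (t (u (t (g (r) (r)) (f))) (f))) (r))  →  (u (t (u (t (g (r) (r)) (f))) (f)))
2. (u (t (u (t (g (r) (r)) (f))) (f)))  →  (u (t (u (t (r) (f))) (f)))


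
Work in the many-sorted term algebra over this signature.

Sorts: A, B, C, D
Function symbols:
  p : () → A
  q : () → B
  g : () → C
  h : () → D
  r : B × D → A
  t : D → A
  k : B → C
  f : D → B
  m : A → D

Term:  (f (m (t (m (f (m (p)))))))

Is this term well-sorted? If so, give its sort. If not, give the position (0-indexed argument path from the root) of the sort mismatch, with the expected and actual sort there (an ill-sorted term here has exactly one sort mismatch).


            (p) : A
          (m (p)) : D
        (f (m (p))) : B
      (m (f (m (p)))) : ✗ arg 0 at [0, 0, 0, 0] has sort B, expected A

ill-sorted at position [0, 0, 0, 0]: expected A, got B


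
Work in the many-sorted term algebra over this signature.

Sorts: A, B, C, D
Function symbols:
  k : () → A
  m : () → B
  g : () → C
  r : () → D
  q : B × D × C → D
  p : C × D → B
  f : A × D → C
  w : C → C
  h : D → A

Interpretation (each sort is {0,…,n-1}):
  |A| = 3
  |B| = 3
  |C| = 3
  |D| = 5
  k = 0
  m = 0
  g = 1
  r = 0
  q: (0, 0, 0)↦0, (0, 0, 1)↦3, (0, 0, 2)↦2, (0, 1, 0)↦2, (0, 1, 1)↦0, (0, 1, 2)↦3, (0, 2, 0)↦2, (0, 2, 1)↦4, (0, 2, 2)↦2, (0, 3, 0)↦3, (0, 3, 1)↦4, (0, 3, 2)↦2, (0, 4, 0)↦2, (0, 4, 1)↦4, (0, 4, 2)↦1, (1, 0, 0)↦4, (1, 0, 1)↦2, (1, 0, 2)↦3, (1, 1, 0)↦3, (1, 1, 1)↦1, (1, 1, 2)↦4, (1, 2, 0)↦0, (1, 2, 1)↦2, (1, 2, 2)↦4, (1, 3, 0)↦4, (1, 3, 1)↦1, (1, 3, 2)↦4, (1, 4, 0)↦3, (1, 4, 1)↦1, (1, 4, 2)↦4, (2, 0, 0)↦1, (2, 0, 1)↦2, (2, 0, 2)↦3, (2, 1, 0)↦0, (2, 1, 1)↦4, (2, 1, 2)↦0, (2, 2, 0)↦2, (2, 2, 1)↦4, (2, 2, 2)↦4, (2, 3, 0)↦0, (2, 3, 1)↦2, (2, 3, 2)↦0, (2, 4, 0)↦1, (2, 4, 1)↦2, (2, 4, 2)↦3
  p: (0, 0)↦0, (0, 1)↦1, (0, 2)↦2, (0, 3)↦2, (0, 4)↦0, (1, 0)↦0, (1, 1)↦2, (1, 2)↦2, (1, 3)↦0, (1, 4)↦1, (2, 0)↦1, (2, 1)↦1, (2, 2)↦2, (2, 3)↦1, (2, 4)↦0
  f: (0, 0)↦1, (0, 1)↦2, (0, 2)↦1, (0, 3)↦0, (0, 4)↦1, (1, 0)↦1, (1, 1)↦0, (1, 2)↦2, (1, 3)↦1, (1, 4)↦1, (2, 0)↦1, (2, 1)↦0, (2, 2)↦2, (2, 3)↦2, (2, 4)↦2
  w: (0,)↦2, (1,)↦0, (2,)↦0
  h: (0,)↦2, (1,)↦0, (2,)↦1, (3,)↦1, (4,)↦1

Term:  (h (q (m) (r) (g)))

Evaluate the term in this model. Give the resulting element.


  m = 0
  r = 0
  g = 1
  (q (m) (r) (g)) = q(0, 0, 1) = 3
  (h (q (m) (r) (g))) = h(3,) = 1

value = 1


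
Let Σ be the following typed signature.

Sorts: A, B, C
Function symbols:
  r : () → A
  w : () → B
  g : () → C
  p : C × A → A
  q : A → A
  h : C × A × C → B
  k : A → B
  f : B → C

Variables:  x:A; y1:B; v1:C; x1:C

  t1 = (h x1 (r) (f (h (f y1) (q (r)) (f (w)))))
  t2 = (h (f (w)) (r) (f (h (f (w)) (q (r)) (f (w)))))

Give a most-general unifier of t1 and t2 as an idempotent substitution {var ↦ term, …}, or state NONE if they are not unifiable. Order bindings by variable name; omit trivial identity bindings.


{x1 ↦ (f (w)), y1 ↦ (w)}


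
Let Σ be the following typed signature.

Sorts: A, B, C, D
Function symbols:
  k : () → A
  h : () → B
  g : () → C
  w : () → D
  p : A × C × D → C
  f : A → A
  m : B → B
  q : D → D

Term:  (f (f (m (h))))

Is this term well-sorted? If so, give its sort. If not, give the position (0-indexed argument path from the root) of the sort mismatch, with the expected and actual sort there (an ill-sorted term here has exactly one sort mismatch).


ill-sorted at position [0, 0]: expected A, got B

      (h) : B
    (m (h)) : B
  (f (m (h))) : ✗ arg 0 at [0, 0] has sort B, expected A


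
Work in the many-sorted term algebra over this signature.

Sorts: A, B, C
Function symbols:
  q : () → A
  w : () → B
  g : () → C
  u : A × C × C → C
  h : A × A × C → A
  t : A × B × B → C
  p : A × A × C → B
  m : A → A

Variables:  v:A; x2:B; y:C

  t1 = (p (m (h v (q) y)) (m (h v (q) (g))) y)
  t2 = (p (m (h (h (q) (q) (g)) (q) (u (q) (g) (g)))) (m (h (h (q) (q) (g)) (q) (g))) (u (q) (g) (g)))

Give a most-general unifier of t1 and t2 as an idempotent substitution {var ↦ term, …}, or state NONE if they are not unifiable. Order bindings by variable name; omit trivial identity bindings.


{v ↦ (h (q) (q) (g)), y ↦ (u (q) (g) (g))}


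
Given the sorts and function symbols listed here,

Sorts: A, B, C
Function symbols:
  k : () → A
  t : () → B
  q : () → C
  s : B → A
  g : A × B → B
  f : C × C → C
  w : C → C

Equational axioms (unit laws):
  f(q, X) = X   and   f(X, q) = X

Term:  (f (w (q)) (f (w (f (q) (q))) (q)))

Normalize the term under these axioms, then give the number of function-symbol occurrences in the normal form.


size = 5

1. (f (w (q)) (f (w (f (q) (q))) (q)))  →  (f (w (q)) (w (f (q) (q))))
2. (f (w (q)) (w (f (q) (q))))  →  (f (w (q)) (w (q)))
normal form: (f (w (q)) (w (q)))


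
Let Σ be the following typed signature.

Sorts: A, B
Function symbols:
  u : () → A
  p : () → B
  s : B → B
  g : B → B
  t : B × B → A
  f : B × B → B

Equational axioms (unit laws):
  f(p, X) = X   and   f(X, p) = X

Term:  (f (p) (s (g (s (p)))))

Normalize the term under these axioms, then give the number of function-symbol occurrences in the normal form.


1. (f (p) (s (g (s (p)))))  →  (s (g (s (p))))
normal form: (s (g (s (p))))

size = 4


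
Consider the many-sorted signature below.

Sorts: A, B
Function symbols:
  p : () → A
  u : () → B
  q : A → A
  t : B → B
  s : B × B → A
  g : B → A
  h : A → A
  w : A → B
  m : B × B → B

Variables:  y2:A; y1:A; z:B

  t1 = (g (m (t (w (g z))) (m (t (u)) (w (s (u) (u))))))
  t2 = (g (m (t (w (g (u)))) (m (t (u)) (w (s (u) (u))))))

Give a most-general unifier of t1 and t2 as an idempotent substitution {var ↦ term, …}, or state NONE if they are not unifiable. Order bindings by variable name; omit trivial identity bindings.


{z ↦ (u)}


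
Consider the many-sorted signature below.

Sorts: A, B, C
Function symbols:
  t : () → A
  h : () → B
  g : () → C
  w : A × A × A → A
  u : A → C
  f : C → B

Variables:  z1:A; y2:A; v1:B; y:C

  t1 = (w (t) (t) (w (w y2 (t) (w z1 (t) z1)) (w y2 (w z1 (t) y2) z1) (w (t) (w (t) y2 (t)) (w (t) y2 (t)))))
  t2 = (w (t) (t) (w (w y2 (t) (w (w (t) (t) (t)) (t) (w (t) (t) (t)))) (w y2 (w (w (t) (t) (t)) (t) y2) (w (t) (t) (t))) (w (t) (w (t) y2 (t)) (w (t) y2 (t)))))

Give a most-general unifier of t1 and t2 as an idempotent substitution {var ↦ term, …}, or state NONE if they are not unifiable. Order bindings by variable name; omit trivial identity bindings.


{z1 ↦ (w (t) (t) (t))}


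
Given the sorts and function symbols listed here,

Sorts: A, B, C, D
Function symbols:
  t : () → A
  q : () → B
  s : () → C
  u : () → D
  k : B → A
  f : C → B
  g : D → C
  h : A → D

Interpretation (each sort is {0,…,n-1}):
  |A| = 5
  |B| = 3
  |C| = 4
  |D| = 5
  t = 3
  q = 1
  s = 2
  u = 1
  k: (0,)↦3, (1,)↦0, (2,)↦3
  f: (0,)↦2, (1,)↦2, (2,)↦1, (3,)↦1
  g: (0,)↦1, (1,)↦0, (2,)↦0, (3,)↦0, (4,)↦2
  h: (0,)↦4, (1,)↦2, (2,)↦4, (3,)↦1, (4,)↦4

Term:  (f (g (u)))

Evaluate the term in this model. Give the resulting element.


value = 2

  u = 1
  (g (u)) = g(1,) = 0
  (f (g (u))) = f(0,) = 2


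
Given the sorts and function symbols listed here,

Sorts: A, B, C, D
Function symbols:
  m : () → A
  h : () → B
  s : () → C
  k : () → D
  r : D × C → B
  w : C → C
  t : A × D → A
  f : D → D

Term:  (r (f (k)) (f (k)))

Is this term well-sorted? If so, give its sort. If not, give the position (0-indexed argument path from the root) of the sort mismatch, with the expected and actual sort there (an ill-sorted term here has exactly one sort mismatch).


    (k) : D
  (f (k)) : D
    (k) : D
  (f (k)) : D
(r (f (k)) (f (k))) : ✗ arg 1 at [1] has sort D, expected C

ill-sorted at position [1]: expected C, got D


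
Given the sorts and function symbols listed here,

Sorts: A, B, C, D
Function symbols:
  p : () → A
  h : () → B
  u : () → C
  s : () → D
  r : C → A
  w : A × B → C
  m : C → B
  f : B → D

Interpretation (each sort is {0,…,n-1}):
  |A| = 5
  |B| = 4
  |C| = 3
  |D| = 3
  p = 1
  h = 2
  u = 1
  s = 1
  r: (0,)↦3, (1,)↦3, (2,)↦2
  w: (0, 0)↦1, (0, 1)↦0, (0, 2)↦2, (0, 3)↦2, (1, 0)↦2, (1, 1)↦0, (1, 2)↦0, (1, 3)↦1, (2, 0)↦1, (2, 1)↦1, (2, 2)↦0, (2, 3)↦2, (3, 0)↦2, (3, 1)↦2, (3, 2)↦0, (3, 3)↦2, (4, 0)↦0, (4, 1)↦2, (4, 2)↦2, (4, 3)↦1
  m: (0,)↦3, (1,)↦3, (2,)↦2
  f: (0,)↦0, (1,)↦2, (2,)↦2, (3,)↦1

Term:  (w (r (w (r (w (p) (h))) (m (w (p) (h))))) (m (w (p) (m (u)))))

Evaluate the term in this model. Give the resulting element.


value = 2

  p = 1
  h = 2
  (w (p) (h)) = w(1, 2) = 0
  (r (w (p) (h))) = r(0,) = 3
  p = 1
  h = 2
  (w (p) (h)) = w(1, 2) = 0
  (m (w (p) (h))) = m(0,) = 3
  (w (r (w (p) (h))) (m (w (p) (h)))) = w(3, 3) = 2
  (r (w (r (w (p) (h))) (m (w (p) (h))))) = r(2,) = 2
  p = 1
  u = 1
  (m (u)) = m(1,) = 3
  (w (p) (m (u))) = w(1, 3) = 1
  (m (w (p) (m (u)))) = m(1,) = 3
  (w (r (w (r (w (p) (h))) (m (w (p) (h))))) (m (w (p) (m (u))))) = w(2, 3) = 2


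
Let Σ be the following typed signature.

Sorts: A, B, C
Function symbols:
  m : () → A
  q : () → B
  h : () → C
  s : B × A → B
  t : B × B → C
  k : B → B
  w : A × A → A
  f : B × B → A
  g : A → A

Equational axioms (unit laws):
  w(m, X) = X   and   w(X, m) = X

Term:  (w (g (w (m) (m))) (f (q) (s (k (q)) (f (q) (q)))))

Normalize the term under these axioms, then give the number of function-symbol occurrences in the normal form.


size = 11

1. (w (g (w (m) (m))) (f (q) (s (k (q)) (f (q) (q)))))  →  (w (g (m)) (f (q) (s (k (q)) (f (q) (q)))))
normal form: (w (g (m)) (f (q) (s (k (q)) (f (q) (q)))))


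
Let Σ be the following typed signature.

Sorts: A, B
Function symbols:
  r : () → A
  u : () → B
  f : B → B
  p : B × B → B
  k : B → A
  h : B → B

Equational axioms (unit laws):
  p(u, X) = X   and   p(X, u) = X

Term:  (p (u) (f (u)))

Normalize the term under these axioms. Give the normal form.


1. (p (u) (f (u)))  →  (f (u))

normal form = (f (u))


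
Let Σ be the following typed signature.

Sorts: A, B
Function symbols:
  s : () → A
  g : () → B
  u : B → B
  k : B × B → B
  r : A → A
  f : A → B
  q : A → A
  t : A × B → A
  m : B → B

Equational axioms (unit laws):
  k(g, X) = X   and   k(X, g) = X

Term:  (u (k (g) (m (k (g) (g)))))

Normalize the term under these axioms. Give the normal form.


1. (u (k (g) (m (k (g) (g)))))  →  (u (m (k (g) (g))))
2. (u (m (k (g) (g))))  →  (u (m (g)))

normal form = (u (m (g)))


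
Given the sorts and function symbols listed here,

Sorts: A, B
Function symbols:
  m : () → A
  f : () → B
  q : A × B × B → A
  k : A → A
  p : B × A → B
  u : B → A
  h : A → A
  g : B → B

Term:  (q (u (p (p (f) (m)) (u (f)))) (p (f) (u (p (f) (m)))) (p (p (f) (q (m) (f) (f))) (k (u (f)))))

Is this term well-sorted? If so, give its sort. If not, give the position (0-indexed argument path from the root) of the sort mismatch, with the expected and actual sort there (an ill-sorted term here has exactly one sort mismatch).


well-sorted; sort = A

        (f) : B
        (m) : A
      (p (f) (m)) : B
        (f) : B
      (u (f)) : A
    (p (p (f) (m)) (u (f))) : B
  (u (p (p (f) (m)) (u (f)))) : A
    (f) : B
        (f) : B
        (m) : A
      (p (f) (m)) : B
    (u (p (f) (m))) : A
  (p (f) (u (p (f) (m)))) : B
      (f) : B
        (m) : A
        (f) : B
        (f) : B
      (q (m) (f) (f)) : A
    (p (f) (q (m) (f) (f))) : B
        (f) : B
      (u (f)) : A
    (k (u (f))) : A
  (p (p (f) (q (m) (f) (f))) (k (u (f)))) : B
(q (u (p (p (f) (m)) (u (f)))) (p (f) (u (p (f) (m)))) (p (p (f) (q (m) (f) (f))) (k (u (f))))) : A


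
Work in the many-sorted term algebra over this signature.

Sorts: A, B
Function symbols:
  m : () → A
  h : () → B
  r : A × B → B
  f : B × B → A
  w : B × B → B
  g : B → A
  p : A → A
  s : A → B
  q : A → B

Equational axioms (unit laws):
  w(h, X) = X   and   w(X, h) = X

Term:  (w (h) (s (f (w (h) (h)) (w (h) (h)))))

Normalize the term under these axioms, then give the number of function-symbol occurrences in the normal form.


size = 4

1. (w (h) (s (f (w (h) (h)) (w (h) (h)))))  →  (s (f (w (h) (h)) (w (h) (h))))
2. (s (f (w (h) (h)) (w (h) (h))))  →  (s (f (h) (w (h) (h))))
3. (s (f (h) (w (h) (h))))  →  (s (f (h) (h)))
normal form: (s (f (h) (h)))


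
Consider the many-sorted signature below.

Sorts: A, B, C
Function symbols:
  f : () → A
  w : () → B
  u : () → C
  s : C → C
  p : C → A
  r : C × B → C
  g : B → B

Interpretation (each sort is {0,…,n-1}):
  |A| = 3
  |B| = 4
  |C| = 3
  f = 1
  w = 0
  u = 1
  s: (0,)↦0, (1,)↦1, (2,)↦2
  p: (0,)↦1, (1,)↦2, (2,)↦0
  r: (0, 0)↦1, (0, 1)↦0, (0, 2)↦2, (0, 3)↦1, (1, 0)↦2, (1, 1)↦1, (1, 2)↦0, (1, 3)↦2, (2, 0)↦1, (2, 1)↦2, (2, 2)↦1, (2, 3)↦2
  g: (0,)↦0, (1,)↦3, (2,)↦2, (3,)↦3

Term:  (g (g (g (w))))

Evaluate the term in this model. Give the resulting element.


  w = 0
  (g (w)) = g(0,) = 0
  (g (g (w))) = g(0,) = 0
  (g (g (g (w)))) = g(0,) = 0

value = 0


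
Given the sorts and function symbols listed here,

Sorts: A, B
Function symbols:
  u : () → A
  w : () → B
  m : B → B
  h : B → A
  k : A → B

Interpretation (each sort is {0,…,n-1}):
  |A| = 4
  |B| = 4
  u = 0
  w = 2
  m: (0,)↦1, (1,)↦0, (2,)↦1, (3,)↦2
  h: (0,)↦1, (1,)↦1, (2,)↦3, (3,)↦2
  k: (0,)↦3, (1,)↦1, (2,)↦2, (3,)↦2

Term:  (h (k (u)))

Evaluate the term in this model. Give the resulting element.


value = 2

  u = 0
  (k (u)) = k(0,) = 3
  (h (k (u))) = h(3,) = 2


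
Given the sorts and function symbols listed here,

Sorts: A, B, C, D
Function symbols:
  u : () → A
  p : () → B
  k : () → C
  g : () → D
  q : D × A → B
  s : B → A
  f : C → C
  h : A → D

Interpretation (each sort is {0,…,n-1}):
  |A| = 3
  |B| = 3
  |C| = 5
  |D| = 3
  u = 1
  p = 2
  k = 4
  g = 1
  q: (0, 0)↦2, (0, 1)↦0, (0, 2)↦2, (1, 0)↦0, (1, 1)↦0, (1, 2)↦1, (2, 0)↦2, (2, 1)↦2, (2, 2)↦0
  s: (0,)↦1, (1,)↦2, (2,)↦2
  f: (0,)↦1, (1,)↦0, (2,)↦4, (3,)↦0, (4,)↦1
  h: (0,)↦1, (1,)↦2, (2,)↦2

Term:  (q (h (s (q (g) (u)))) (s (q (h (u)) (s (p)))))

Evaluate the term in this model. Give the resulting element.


  g = 1
  u = 1
  (q (g) (u)) = q(1, 1) = 0
  (s (q (g) (u))) = s(0,) = 1
  (h (s (q (g) (u)))) = h(1,) = 2
  u = 1
  (h (u)) = h(1,) = 2
  p = 2
  (s (p)) = s(2,) = 2
  (q (h (u)) (s (p))) = q(2, 2) = 0
  (s (q (h (u)) (s (p)))) = s(0,) = 1
  (q (h (s (q (g) (u)))) (s (q (h (u)) (s (p))))) = q(2, 1) = 2

value = 2


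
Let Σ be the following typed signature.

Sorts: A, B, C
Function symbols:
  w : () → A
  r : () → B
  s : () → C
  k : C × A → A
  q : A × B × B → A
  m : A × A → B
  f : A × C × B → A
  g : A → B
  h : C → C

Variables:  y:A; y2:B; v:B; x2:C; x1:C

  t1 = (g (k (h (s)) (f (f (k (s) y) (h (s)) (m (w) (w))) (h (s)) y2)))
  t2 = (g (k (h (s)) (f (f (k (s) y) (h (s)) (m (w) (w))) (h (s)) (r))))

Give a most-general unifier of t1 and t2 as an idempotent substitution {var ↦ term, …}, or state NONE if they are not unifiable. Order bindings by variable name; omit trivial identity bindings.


{y2 ↦ (r)}


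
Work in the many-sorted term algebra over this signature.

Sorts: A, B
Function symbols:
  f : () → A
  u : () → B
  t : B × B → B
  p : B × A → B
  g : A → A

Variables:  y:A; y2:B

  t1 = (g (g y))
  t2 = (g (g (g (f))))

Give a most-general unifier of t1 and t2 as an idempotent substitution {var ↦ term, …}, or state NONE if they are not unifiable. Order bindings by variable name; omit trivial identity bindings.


{y ↦ (g (f))}


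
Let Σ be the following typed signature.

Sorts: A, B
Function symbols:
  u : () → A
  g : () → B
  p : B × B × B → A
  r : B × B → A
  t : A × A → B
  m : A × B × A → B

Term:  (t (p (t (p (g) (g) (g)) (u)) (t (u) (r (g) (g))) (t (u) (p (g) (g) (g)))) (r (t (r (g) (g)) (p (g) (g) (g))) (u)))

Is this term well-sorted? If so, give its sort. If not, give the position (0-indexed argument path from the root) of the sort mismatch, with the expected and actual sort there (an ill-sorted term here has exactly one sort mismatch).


        (g) : B
        (g) : B
        (g) : B
      (p (g) (g) (g)) : A
      (u) : A
    (t (p (g) (g) (g)) (u)) : B
      (u) : A
        (g) : B
        (g) : B
      (r (g) (g)) : A
    (t (u) (r (g) (g))) : B
      (u) : A
        (g) : B
        (g) : B
        (g) : B
      (p (g) (g) (g)) : A
    (t (u) (p (g) (g) (g))) : B
  (p (t (p (g) (g) (g)) (u)) (t (u) (r (g) (g))) (t (u) (p (g) (g) (g)))) : A
        (g) : B
        (g) : B
      (r (g) (g)) : A
        (g) : B
        (g) : B
        (g) : B
      (p (g) (g) (g)) : A
    (t (r (g) (g)) (p (g) (g) (g))) : B
    (u) : A
  (r (t (r (g) (g)) (p (g) (g) (g))) (u)) : ✗ arg 1 at [1, 1] has sort A, expected B

ill-sorted at position [1, 1]: expected B, got A


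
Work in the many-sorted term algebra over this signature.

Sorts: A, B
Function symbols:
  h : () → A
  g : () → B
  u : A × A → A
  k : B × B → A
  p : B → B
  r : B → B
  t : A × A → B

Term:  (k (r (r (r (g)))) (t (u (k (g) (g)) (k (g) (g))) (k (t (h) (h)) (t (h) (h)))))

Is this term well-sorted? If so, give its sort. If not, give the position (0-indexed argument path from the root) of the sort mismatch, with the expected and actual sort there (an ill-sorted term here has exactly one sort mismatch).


well-sorted; sort = A

        (g) : B
      (r (g)) : B
    (r (r (g))) : B
  (r (r (r (g)))) : B
        (g) : B
        (g) : B
      (k (g) (g)) : A
        (g) : B
        (g) : B
      (k (g) (g)) : A
    (u (k (g) (g)) (k (g) (g))) : A
        (h) : A
        (h) : A
      (t (h) (h)) : B
        (h) : A
        (h) : A
      (t (h) (h)) : B
    (k (t (h) (h)) (t (h) (h))) : A
  (t (u (k (g) (g)) (k (g) (g))) (k (t (h) (h)) (t (h) (h)))) : B
(k (r (r (r (g)))) (t (u (k (g) (g)) (k (g) (g))) (k (t (h) (h)) (t (h) (h))))) : A


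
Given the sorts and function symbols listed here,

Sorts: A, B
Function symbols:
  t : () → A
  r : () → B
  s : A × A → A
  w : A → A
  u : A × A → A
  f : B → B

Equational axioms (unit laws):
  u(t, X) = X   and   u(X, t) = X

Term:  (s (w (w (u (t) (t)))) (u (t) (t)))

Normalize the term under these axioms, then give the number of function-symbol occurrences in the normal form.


1. (s (w (w (u (t) (t)))) (u (t) (t)))  →  (s (w (w (t))) (u (t) (t)))
2. (s (w (w (t))) (u (t) (t)))  →  (s (w (w (t))) (t))
normal form: (s (w (w (t))) (t))

size = 5


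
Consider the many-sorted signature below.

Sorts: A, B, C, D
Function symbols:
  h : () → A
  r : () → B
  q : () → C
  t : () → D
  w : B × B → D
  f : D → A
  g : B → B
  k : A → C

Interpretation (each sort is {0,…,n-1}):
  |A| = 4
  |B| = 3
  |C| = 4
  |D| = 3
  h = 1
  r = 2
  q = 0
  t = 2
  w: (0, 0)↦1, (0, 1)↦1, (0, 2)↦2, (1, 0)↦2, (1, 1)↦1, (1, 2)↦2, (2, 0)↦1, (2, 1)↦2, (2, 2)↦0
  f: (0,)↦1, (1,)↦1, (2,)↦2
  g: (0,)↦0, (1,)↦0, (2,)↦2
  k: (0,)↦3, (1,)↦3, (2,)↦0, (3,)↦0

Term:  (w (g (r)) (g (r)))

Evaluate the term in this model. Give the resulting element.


value = 0

  r = 2
  (g (r)) = g(2,) = 2
  r = 2
  (g (r)) = g(2,) = 2
  (w (g (r)) (g (r))) = w(2, 2) = 0


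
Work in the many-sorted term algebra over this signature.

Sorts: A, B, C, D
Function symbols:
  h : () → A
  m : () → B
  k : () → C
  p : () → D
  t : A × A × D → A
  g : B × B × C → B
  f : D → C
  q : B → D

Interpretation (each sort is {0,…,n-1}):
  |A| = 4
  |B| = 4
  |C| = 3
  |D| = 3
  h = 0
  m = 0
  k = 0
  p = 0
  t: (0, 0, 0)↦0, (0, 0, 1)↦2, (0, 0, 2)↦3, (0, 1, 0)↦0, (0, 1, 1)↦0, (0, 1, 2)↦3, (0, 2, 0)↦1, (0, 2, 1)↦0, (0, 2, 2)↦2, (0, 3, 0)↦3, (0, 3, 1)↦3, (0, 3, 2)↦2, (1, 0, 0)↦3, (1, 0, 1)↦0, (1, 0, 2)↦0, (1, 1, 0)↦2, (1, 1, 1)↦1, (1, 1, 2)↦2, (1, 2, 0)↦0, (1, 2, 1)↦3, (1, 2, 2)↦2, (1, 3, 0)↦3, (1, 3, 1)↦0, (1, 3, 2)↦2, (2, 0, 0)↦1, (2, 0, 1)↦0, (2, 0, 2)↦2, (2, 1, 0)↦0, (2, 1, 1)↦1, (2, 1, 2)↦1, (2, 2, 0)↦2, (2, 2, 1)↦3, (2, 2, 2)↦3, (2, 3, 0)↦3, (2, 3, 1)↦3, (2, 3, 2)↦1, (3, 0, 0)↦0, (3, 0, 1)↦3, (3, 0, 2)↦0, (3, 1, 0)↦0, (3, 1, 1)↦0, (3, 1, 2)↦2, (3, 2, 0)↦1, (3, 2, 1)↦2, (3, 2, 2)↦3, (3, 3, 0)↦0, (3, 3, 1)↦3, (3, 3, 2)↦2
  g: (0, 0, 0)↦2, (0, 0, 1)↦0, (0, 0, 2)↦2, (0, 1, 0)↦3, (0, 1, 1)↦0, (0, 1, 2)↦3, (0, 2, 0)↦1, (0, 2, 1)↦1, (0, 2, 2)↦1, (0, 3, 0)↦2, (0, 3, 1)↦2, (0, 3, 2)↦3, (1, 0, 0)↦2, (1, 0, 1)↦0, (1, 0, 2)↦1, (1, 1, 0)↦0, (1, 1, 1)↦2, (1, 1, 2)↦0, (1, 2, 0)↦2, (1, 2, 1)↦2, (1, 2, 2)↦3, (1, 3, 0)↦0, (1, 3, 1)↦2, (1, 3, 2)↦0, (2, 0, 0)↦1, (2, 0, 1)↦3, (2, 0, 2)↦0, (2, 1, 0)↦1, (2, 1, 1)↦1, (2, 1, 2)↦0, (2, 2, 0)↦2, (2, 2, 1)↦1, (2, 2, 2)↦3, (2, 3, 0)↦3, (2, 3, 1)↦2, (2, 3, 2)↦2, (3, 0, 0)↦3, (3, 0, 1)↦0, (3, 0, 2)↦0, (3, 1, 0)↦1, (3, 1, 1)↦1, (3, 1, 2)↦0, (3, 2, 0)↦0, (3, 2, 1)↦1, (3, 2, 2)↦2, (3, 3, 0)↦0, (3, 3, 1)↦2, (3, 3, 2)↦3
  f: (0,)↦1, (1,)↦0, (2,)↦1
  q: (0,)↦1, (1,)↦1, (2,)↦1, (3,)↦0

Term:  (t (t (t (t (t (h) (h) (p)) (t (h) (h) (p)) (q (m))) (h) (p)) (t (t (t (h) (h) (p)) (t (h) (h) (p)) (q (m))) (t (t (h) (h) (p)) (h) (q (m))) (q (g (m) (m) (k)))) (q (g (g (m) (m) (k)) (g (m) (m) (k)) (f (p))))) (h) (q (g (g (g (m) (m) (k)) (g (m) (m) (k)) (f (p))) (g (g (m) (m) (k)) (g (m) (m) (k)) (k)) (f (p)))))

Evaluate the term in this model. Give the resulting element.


  h = 0
  h = 0
  p = 0
  (t (h) (h) (p)) = t(0, 0, 0) = 0
  h = 0
  h = 0
  p = 0
  (t (h) (h) (p)) = t(0, 0, 0) = 0
  m = 0
  (q (m)) = q(0,) = 1
  (t (t (h) (h) (p)) (t (h) (h) (p)) (q (m))) = t(0, 0, 1) = 2
  h = 0
  p = 0
  (t (t (t (h) (h) (p)) (t (h) (h) (p)) (q (m))) (h) (p)) = t(2, 0, 0) = 1
  h = 0
  h = 0
  p = 0
  (t (h) (h) (p)) = t(0, 0, 0) = 0
  h = 0
  h = 0
  p = 0
  (t (h) (h) (p)) = t(0, 0, 0) = 0
  m = 0
  (q (m)) = q(0,) = 1
  (t (t (h) (h) (p)) (t (h) (h) (p)) (q (m))) = t(0, 0, 1) = 2
  h = 0
  h = 0
  p = 0
  (t (h) (h) (p)) = t(0, 0, 0) = 0
  h = 0
  m = 0
  (q (m)) = q(0,) = 1
  (t (t (h) (h) (p)) (h) (q (m))) = t(0, 0, 1) = 2
  m = 0
  m = 0
  k = 0
  (g (m) (m) (k)) = g(0, 0, 0) = 2
  (q (g (m) (m) (k))) = q(2,) = 1
  (t (t (t (h) (h) (p)) (t (h) (h) (p)) (q (m))) (t (t (h) (h) (p)) (h) (q (m))) (q (g (m) (m) (k)))) = t(2, 2, 1) = 3
  m = 0
  m = 0
  k = 0
  (g (m) (m) (k)) = g(0, 0, 0) = 2
  m = 0
  m = 0
  k = 0
  (g (m) (m) (k)) = g(0, 0, 0) = 2
  p = 0
  (f (p)) = f(0,) = 1
  (g (g (m) (m) (k)) (g (m) (m) (k)) (f (p))) = g(2, 2, 1) = 1
  (q (g (g (m) (m) (k)) (g (m) (m) (k)) (f (p)))) = q(1,) = 1
  (t (t (t (t (h) (h) (p)) (t (h) (h) (p)) (q (m))) (h) (p)) (t (t (t (h) (h) (p)) (t (h) (h) (p)) (q (m))) (t (t (h) (h) (p)) (h) (q (m))) (q (g (m) (m) (k)))) (q (g (g (m) (m) (k)) (g (m) (m) (k)) (f (p))))) = t(1, 3, 1) = 0
  h = 0
  m = 0
  m = 0
  k = 0
  (g (m) (m) (k)) = g(0, 0, 0) = 2
  m = 0
  m = 0
  k = 0
  (g (m) (m) (k)) = g(0, 0, 0) = 2
  p = 0
  (f (p)) = f(0,) = 1
  (g (g (m) (m) (k)) (g (m) (m) (k)) (f (p))) = g(2, 2, 1) = 1
  m = 0
  m = 0
  k = 0
  (g (m) (m) (k)) = g(0, 0, 0) = 2
  m = 0
  m = 0
  k = 0
  (g (m) (m) (k)) = g(0, 0, 0) = 2
  k = 0
  (g (g (m) (m) (k)) (g (m) (m) (k)) (k)) = g(2, 2, 0) = 2
  p = 0
  (f (p)) = f(0,) = 1
  (g (g (g (m) (m) (k)) (g (m) (m) (k)) (f (p))) (g (g (m) (m) (k)) (g (m) (m) (k)) (k)) (f (p))) = g(1, 2, 1) = 2
  (q (g (g (g (m) (m) (k)) (g (m) (m) (k)) (f (p))) (g (g (m) (m) (k)) (g (m) (m) (k)) (k)) (f (p)))) = q(2,) = 1
  (t (t (t (t (t (h) (h) (p)) (t (h) (h) (p)) (q (m))) (h) (p)) (t (t (t (h) (h) (p)) (t (h) (h) (p)) (q (m))) (t (t (h) (h) (p)) (h) (q (m))) (q (g (m) (m) (k)))) (q (g (g (m) (m) (k)) (g (m) (m) (k)) (f (p))))) (h) (q (g (g (g (m) (m) (k)) (g (m) (m) (k)) (f (p))) (g (g (m) (m) (k)) (g (m) (m) (k)) (k)) (f (p))))) = t(0, 0, 1) = 2

value = 2


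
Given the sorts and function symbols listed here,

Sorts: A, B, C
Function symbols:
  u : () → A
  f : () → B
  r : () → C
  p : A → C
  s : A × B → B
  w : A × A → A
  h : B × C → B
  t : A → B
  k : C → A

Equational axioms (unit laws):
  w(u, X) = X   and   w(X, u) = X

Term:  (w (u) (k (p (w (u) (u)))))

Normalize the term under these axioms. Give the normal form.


1. (w (u) (k (p (w (u) (u)))))  →  (k (p (w (u) (u))))
2. (k (p (w (u) (u))))  →  (k (p (u)))

normal form = (k (p (u)))


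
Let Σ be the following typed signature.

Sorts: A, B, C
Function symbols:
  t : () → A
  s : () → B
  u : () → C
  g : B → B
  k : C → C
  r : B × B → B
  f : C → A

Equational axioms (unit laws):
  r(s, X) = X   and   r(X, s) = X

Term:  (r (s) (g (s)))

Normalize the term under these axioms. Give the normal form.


1. (r (s) (g (s)))  →  (g (s))

normal form = (g (s))


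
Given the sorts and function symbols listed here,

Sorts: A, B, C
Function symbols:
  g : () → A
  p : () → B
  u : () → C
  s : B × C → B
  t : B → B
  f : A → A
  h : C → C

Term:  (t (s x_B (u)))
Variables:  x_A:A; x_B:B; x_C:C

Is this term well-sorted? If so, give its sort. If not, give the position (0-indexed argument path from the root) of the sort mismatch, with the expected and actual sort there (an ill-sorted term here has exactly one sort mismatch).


well-sorted; sort = B

    x_B : B
    (u) : C
  (s x_B (u)) : B
(t (s x_B (u))) : B


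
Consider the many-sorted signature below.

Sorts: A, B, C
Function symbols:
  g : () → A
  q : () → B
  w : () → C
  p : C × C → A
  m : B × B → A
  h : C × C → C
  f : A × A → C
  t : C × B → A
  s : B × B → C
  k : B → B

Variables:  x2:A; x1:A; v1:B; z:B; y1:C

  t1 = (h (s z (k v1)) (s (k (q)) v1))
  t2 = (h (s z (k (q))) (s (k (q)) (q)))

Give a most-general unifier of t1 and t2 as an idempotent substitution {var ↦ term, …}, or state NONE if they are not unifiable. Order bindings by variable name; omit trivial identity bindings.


{v1 ↦ (q)}


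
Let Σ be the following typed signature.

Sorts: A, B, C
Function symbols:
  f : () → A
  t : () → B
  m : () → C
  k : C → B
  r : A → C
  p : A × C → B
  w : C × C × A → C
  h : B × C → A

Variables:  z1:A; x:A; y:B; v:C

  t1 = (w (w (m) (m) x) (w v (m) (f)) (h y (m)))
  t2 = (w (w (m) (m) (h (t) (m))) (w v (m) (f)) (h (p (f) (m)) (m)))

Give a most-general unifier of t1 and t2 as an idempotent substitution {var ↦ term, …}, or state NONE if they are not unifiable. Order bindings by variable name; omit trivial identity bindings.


{x ↦ (h (t) (m)), y ↦ (p (f) (m))}


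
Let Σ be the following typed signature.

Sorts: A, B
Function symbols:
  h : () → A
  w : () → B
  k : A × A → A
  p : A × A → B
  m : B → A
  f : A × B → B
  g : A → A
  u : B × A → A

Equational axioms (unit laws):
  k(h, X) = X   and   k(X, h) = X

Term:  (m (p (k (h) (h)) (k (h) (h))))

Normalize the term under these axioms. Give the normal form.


1. (m (p (k (h) (h)) (k (h) (h))))  →  (m (p (h) (k (h) (h))))
2. (m (p (h) (k (h) (h))))  →  (m (p (h) (h)))

normal form = (m (p (h) (h)))


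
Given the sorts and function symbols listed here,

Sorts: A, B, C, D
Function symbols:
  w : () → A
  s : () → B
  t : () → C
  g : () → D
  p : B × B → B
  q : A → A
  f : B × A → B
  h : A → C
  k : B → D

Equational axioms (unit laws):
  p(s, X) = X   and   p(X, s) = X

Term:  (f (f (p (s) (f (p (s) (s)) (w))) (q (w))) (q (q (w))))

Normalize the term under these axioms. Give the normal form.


1. (f (f (p (s) (f (p (s) (s)) (w))) (q (w))) (q (q (w))))  →  (f (f (f (p (s) (s)) (w)) (q (w))) (q (q (w))))
2. (f (f (f (p (s) (s)) (w)) (q (w))) (q (q (w))))  →  (f (f (f (s) (w)) (q (w))) (q (q (w))))

normal form = (f (f (f (s) (w)) (q (w))) (q (q (w))))


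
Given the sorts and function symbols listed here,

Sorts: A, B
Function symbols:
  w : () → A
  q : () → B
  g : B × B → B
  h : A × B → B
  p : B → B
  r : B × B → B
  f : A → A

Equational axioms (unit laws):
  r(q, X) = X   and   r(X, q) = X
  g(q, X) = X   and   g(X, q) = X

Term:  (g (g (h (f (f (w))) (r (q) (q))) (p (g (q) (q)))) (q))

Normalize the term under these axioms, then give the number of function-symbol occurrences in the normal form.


1. (g (g (h (f (f (w))) (r (q) (q))) (p (g (q) (q)))) (q))  →  (g (h (f (f (w))) (r (q) (q))) (p (g (q) (q))))
2. (g (h (f (f (w))) (r (q) (q))) (p (g (q) (q))))  →  (g (h (f (f (w))) (q)) (p (g (q) (q))))
3. (g (h (f (f (w))) (q)) (p (g (q) (q))))  →  (g (h (f (f (w))) (q)) (p (q)))
normal form: (g (h (f (f (w))) (q)) (p (q)))

size = 8
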